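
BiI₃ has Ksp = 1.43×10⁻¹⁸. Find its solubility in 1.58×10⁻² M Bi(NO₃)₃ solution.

BiI₃(s) ⇌ Bi³⁺(aq) + 3 I⁻(aq)
Bi³⁺ is already present at 1.58×10⁻² M. If s mol/L of BiI₃ dissolves, [I⁻] = 3s while [Bi³⁺] ≈ 1.58×10⁻² M.
Ksp = [Bi³⁺][I⁻]^3 = (1.58×10⁻²)(3s)^3
(3s)^3 = 1.43×10⁻¹⁸ / (1.58×10⁻²) = 9.05×10⁻¹⁷
s = 1.50×10⁻⁶ M

1.50×10⁻⁶ M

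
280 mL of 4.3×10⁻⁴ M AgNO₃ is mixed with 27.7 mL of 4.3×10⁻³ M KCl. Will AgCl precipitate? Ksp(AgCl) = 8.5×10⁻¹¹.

Total volume after mixing = 280 + 27.7 = 307.7 mL.
[Ag⁺] = (4.3×10⁻⁴)(280)/307.7 = 3.9×10⁻⁴ M
[Cl⁻] = (4.3×10⁻³)(27.7)/307.7 = 3.9×10⁻⁴ M
Q = [Ag⁺][Cl⁻] = 1.5×10⁻⁷
Since Q (1.5×10⁻⁷) exceeds Ksp (8.5×10⁻¹¹), AgCl will precipitate.

Yes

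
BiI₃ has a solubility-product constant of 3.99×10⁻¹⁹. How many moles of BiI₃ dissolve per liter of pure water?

1.10×10⁻⁵ M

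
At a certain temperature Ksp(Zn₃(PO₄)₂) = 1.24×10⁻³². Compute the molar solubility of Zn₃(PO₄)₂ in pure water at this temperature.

1.63×10⁻⁷ M

Zn₃(PO₄)₂(s) ⇌ 3 Zn²⁺(aq) + 2 PO₄³⁻(aq)
Call the molar solubility s, so that [Zn²⁺] = 3s and [PO₄³⁻] = 2s.
Ksp = [Zn²⁺]^3[PO₄³⁻]^2 = (3s)^3 · (2s)^2 = 108s^5
108s^5 = 1.24×10⁻³²  ⇒  s^5 = 1.15×10⁻³⁴
s = 1.63×10⁻⁷ mol L⁻¹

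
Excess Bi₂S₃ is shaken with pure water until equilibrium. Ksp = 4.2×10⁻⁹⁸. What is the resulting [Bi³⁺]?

2.6×10⁻²⁰ M

Bi₂S₃(s) ⇌ 2 Bi³⁺(aq) + 3 S²⁻(aq)
Call the molar solubility s, so that [Bi³⁺] = 2s and [S²⁻] = 3s.
Ksp = [Bi³⁺]^2[S²⁻]^3 = (2s)^2 · (3s)^3 = 108s^5 = 4.2×10⁻⁹⁸
s = 1.3×10⁻²⁰ M
[Bi³⁺] = 2s = 2.6×10⁻²⁰ M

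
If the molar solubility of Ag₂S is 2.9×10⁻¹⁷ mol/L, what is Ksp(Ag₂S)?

Ag₂S(s) ⇌ 2 Ag⁺(aq) + S²⁻(aq)
For each mole of Ag₂S that dissolves per liter, [Ag⁺] = 2s and [S²⁻] = s; let s denote this solubility.
Ksp = [Ag⁺]^2[S²⁻] = (2s)^2 · s = 4s^3
Ksp = 4 × (2.9×10⁻¹⁷)^3 = 9.8×10⁻⁵⁰

Ksp = 9.8×10⁻⁵⁰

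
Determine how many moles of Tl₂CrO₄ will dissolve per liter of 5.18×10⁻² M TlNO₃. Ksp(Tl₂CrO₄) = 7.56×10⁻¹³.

2.82×10⁻¹⁰ M

Tl₂CrO₄(s) ⇌ 2 Tl⁺(aq) + CrO₄²⁻(aq)
Let s be the solubility of Tl₂CrO₄ here. The common ion gives [Tl⁺] ≈ 5.18×10⁻² M, and [CrO₄²⁻] = s.
Ksp = [Tl⁺]^2[CrO₄²⁻] = (5.18×10⁻²)^2s
s = 7.56×10⁻¹³ / (5.18×10⁻²)^2 = 2.82×10⁻¹⁰
s = 2.82×10⁻¹⁰ M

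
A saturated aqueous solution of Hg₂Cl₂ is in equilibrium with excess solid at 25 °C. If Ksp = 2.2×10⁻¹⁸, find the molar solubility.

8.2×10⁻⁷ M

Hg₂Cl₂(s) ⇌ Hg₂²⁺(aq) + 2 Cl⁻(aq)
Let s be the molar solubility. Then [Hg₂²⁺] = s and [Cl⁻] = 2s.
Ksp = [Hg₂²⁺][Cl⁻]^2 = s · (2s)^2 = 4s^3
4s^3 = 2.2×10⁻¹⁸  ⇒  s^3 = 5.5×10⁻¹⁹
s = 8.2×10⁻⁷ mol/L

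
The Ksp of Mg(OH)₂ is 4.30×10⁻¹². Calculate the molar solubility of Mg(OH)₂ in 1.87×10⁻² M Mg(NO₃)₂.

Mg(OH)₂(s) ⇌ Mg²⁺(aq) + 2 OH⁻(aq)
With Mg²⁺ already at 1.87×10⁻² M and s small, take [Mg²⁺] ≈ 1.87×10⁻² M and [OH⁻] = 2s.
Ksp = [Mg²⁺][OH⁻]^2 = (1.87×10⁻²)(2s)^2
(2s)^2 = 4.30×10⁻¹² / (1.87×10⁻²) = 2.30×10⁻¹⁰
s = 7.58×10⁻⁶ M

7.58×10⁻⁶ M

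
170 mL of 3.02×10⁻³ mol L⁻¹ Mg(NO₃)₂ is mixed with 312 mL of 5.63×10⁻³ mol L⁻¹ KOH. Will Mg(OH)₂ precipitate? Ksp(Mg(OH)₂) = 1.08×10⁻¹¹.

The combined volume is 482 mL.
[Mg²⁺] = (3.02×10⁻³)(170)/482 = 1.07×10⁻³ mol L⁻¹
[OH⁻] = (5.63×10⁻³)(312)/482 = 3.64×10⁻³ mol L⁻¹
Q = [Mg²⁺][OH⁻]^2 = 1.41×10⁻⁸
Q = 1.41×10⁻⁸ > Ksp = 1.08×10⁻¹¹, so the solution is supersaturated and Mg(OH)₂ precipitates.

Yes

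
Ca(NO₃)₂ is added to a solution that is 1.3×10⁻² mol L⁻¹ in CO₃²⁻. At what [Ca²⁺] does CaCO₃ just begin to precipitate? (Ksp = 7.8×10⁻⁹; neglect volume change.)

A salt starts to precipitate once the ion product Q reaches its Ksp.
CaCO₃(s) ⇌ Ca²⁺(aq) + CO₃²⁻(aq)
Ksp = [Ca²⁺][CO₃²⁻] = [Ca²⁺](1.3×10⁻²)
[Ca²⁺] = 7.8×10⁻⁹ / (1.3×10⁻²) = 6.0×10⁻⁷
[Ca²⁺] = 6.0×10⁻⁷ mol L⁻¹

6.0×10⁻⁷ M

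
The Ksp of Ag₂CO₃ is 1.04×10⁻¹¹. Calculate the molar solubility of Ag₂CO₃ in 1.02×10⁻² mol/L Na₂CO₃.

Ag₂CO₃(s) ⇌ 2 Ag⁺(aq) + CO₃²⁻(aq)
Let s be the solubility of Ag₂CO₃ here. The common ion gives [CO₃²⁻] ≈ 1.02×10⁻² mol/L, and [Ag⁺] = 2s.
Ksp = [Ag⁺]^2[CO₃²⁻] = (2s)^2(1.02×10⁻²)
(2s)^2 = 1.04×10⁻¹¹ / (1.02×10⁻²) = 1.02×10⁻⁹
s = 1.60×10⁻⁵ mol/L

1.60×10⁻⁵ M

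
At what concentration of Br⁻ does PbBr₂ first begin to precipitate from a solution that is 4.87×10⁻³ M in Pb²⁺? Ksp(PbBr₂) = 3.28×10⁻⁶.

2.60×10⁻² M

A salt starts to precipitate once the ion product Q reaches its Ksp.
PbBr₂(s) ⇌ Pb²⁺(aq) + 2 Br⁻(aq)
Ksp = [Pb²⁺][Br⁻]^2 = [Br⁻]^2(4.87×10⁻³)
[Br⁻]^2 = 3.28×10⁻⁶ / (4.87×10⁻³) = 6.74×10⁻⁴
[Br⁻] = 2.60×10⁻² M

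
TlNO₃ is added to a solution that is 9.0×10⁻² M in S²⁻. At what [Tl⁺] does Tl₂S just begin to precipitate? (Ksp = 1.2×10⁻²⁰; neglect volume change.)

Precipitation begins when Q = Ksp.
Tl₂S(s) ⇌ 2 Tl⁺(aq) + S²⁻(aq)
Ksp = [Tl⁺]^2[S²⁻] = [Tl⁺]^2(9.0×10⁻²)
[Tl⁺]^2 = 1.2×10⁻²⁰ / (9.0×10⁻²) = 1.3×10⁻¹⁹
[Tl⁺] = 3.7×10⁻¹⁰ M

3.7×10⁻¹⁰ M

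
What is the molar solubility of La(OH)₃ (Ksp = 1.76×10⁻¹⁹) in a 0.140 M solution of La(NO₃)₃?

La(OH)₃(s) ⇌ La³⁺(aq) + 3 OH⁻(aq)
Let s be the solubility of La(OH)₃ here. The common ion gives [La³⁺] ≈ 0.140 M, and [OH⁻] = 3s.
Ksp = [La³⁺][OH⁻]^3 = (0.140)(3s)^3
(3s)^3 = 1.76×10⁻¹⁹ / (0.140) = 1.26×10⁻¹⁸
s = 3.60×10⁻⁷ M

3.60×10⁻⁷ M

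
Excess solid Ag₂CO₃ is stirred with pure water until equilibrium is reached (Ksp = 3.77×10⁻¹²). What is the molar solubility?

Ag₂CO₃(s) ⇌ 2 Ag⁺(aq) + CO₃²⁻(aq)
For each mole of Ag₂CO₃ that dissolves per liter, [Ag⁺] = 2s and [CO₃²⁻] = s; let s denote this solubility.
Ksp = [Ag⁺]^2[CO₃²⁻] = (2s)^2 · s = 4s^3
4s^3 = 3.77×10⁻¹²  ⇒  s^3 = 9.43×10⁻¹³
s = (9.43×10⁻¹³)^(1/3) = 9.80×10⁻⁵ M

9.80×10⁻⁵ M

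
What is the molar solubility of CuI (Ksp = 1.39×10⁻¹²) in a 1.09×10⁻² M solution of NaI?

1.28×10⁻¹⁰ M

CuI(s) ⇌ Cu⁺(aq) + I⁻(aq)
Let s be the solubility of CuI here. The common ion gives [I⁻] ≈ 1.09×10⁻² M, and [Cu⁺] = s.
Ksp = [Cu⁺][I⁻] = s(1.09×10⁻²)
s = 1.39×10⁻¹² / (1.09×10⁻²) = 1.28×10⁻¹⁰
s = 1.28×10⁻¹⁰ M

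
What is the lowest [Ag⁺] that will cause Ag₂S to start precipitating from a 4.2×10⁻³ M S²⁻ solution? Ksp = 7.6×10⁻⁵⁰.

4.3×10⁻²⁴ M

Precipitation of each salt begins when its ion product equals Ksp.
Ag₂S(s) ⇌ 2 Ag⁺(aq) + S²⁻(aq)
Ksp = [Ag⁺]^2[S²⁻] = [Ag⁺]^2(4.2×10⁻³)
[Ag⁺]^2 = 7.6×10⁻⁵⁰ / (4.2×10⁻³) = 1.8×10⁻⁴⁷
[Ag⁺] = 4.3×10⁻²⁴ M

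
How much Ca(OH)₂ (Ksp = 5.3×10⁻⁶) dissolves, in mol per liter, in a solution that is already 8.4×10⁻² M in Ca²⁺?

Ca(OH)₂(s) ⇌ Ca²⁺(aq) + 2 OH⁻(aq)
With Ca²⁺ already at 8.4×10⁻² M and s small, take [Ca²⁺] ≈ 8.4×10⁻² M and [OH⁻] = 2s.
Ksp = [Ca²⁺][OH⁻]^2 = (8.4×10⁻²)(2s)^2
(2s)^2 = 5.3×10⁻⁶ / (8.4×10⁻²) = 6.3×10⁻⁵
s = 4.0×10⁻³ M

4.0×10⁻³ M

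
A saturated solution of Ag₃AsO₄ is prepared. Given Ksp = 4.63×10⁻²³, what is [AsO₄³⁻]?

1.14×10⁻⁶ M

Ag₃AsO₄(s) ⇌ 3 Ag⁺(aq) + AsO₄³⁻(aq)
If s mol/L of Ag₃AsO₄ dissolves, [Ag⁺] = 3s and [AsO₄³⁻] = s.
Ksp = [Ag⁺]^3[AsO₄³⁻] = (3s)^3 · s = 27s^4 = 4.63×10⁻²³
s = 1.14×10⁻⁶ mol L⁻¹
[AsO₄³⁻] = s = 1.14×10⁻⁶ mol L⁻¹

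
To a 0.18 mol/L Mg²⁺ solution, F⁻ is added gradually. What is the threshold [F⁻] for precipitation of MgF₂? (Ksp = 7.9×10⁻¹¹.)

Precipitation of each salt begins when its ion product equals Ksp.
MgF₂(s) ⇌ Mg²⁺(aq) + 2 F⁻(aq)
Ksp = [Mg²⁺][F⁻]^2 = [F⁻]^2(0.18)
[F⁻]^2 = 7.9×10⁻¹¹ / (0.18) = 4.4×10⁻¹⁰
[F⁻] = 2.1×10⁻⁵ mol/L

2.1×10⁻⁵ M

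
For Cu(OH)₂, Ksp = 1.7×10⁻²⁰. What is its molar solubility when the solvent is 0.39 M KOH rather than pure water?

Cu(OH)₂(s) ⇌ Cu²⁺(aq) + 2 OH⁻(aq)
The solution already contains OH⁻ at 0.39 M. Let s be the molar solubility of Cu(OH)₂.
[OH⁻] ≈ 0.39 M (common ion dominates); [Cu²⁺] = s.
Ksp = [Cu²⁺][OH⁻]^2 = s(0.39)^2
s = 1.7×10⁻²⁰ / (0.39)^2 = 1.1×10⁻¹⁹
s = 1.1×10⁻¹⁹ M

1.1×10⁻¹⁹ M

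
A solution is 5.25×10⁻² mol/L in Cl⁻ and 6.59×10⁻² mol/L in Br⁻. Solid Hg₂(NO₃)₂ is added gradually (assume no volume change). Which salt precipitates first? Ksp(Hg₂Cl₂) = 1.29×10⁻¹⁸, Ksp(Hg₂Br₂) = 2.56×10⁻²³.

A salt starts to precipitate once the ion product Q reaches its Ksp.
For Hg₂Cl₂: [Hg₂²⁺] = (Ksp/[Cl⁻]^2) = 4.68×10⁻¹⁶ mol/L
For Hg₂Br₂: [Hg₂²⁺] = (Ksp/[Br⁻]^2) = 5.89×10⁻²¹ mol/L
Hg₂Br₂ requires the lower [Hg₂²⁺], so it precipitates first.

Hg₂Br₂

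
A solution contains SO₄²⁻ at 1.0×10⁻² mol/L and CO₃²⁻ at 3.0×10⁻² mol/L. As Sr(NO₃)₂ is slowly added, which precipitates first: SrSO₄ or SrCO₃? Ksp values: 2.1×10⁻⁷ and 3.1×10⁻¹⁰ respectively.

SrCO₃

A salt starts to precipitate once the ion product Q reaches its Ksp.
For SrSO₄: [Sr²⁺] = (Ksp/[SO₄²⁻]) = 2.1×10⁻⁵ mol/L
For SrCO₃: [Sr²⁺] = (Ksp/[CO₃²⁻]) = 1.0×10⁻⁸ mol/L
Since SrCO₃ needs less Sr²⁺ to reach saturation, it precipitates first.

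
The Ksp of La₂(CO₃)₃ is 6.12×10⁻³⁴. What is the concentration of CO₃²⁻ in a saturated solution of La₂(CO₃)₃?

La₂(CO₃)₃(s) ⇌ 2 La³⁺(aq) + 3 CO₃²⁻(aq)
With molar solubility s: [La³⁺] = 2s, [CO₃²⁻] = 3s.
Ksp = [La³⁺]^2[CO₃²⁻]^3 = (2s)^2 · (3s)^3 = 108s^5 = 6.12×10⁻³⁴
s = 8.93×10⁻⁸ mol L⁻¹
[CO₃²⁻] = 3s = 2.68×10⁻⁷ mol L⁻¹

2.68×10⁻⁷ M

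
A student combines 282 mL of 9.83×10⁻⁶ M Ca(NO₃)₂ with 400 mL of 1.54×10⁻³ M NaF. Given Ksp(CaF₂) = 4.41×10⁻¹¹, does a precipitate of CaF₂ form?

No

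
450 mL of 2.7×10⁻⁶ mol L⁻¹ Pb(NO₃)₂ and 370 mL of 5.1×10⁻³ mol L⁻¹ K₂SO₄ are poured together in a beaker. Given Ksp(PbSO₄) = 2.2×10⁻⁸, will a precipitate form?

The combined volume is 820 mL.
[Pb²⁺] = (2.7×10⁻⁶)(450)/820 = 1.5×10⁻⁶ mol L⁻¹
[SO₄²⁻] = (5.1×10⁻³)(370)/820 = 2.3×10⁻³ mol L⁻¹
Q = [Pb²⁺][SO₄²⁻] = 3.4×10⁻⁹
Since Q (3.4×10⁻⁹) is less than Ksp (2.2×10⁻⁸), no PbSO₄ precipitates.

No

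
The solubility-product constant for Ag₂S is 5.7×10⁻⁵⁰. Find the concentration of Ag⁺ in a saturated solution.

Ag₂S(s) ⇌ 2 Ag⁺(aq) + S²⁻(aq)
Call the molar solubility s, so that [Ag⁺] = 2s and [S²⁻] = s.
Ksp = [Ag⁺]^2[S²⁻] = (2s)^2 · s = 4s^3 = 5.7×10⁻⁵⁰
s = 2.4×10⁻¹⁷ M
[Ag⁺] = 2s = 4.8×10⁻¹⁷ M

4.8×10⁻¹⁷ M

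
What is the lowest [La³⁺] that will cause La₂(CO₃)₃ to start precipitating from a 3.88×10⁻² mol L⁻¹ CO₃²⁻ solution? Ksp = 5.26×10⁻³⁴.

Precipitation begins when Q = Ksp.
La₂(CO₃)₃(s) ⇌ 2 La³⁺(aq) + 3 CO₃²⁻(aq)
Ksp = [La³⁺]^2[CO₃²⁻]^3 = [La³⁺]^2(3.88×10⁻²)^3
[La³⁺]^2 = 5.26×10⁻³⁴ / (3.88×10⁻²)^3 = 9.01×10⁻³⁰
[La³⁺] = 3.00×10⁻¹⁵ mol L⁻¹

3.00×10⁻¹⁵ M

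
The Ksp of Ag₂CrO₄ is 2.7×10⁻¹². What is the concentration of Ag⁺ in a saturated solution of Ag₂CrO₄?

Ag₂CrO₄(s) ⇌ 2 Ag⁺(aq) + CrO₄²⁻(aq)
With molar solubility s: [Ag⁺] = 2s, [CrO₄²⁻] = s.
Ksp = [Ag⁺]^2[CrO₄²⁻] = (2s)^2 · s = 4s^3 = 2.7×10⁻¹²
s = 8.8×10⁻⁵ mol/L
[Ag⁺] = 2s = 1.8×10⁻⁴ mol/L

1.8×10⁻⁴ M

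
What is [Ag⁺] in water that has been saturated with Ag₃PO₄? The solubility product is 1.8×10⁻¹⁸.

4.8×10⁻⁵ M

Ag₃PO₄(s) ⇌ 3 Ag⁺(aq) + PO₄³⁻(aq)
With molar solubility s: [Ag⁺] = 3s, [PO₄³⁻] = s.
Ksp = [Ag⁺]^3[PO₄³⁻] = (3s)^3 · s = 27s^4 = 1.8×10⁻¹⁸
s = 1.6×10⁻⁵ mol L⁻¹
[Ag⁺] = 3s = 4.8×10⁻⁵ mol L⁻¹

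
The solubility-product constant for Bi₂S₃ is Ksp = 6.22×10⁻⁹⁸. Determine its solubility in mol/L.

Bi₂S₃(s) ⇌ 2 Bi³⁺(aq) + 3 S²⁻(aq)
Let s be the molar solubility. Then [Bi³⁺] = 2s and [S²⁻] = 3s.
Ksp = [Bi³⁺]^2[S²⁻]^3 = (2s)^2 · (3s)^3 = 108s^5
108s^5 = 6.22×10⁻⁹⁸  ⇒  s^5 = 5.76×10⁻¹⁰⁰
s = (5.76×10⁻¹⁰⁰)^(1/5) = 1.42×10⁻²⁰ M

1.42×10⁻²⁰ M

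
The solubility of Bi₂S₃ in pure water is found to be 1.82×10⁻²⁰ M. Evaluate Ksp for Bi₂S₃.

Bi₂S₃(s) ⇌ 2 Bi³⁺(aq) + 3 S²⁻(aq)
Call the molar solubility s, so that [Bi³⁺] = 2s and [S²⁻] = 3s.
Ksp = [Bi³⁺]^2[S²⁻]^3 = (2s)^2 · (3s)^3 = 108s^5
Ksp = 108 × (1.82×10⁻²⁰)^5 = 2.16×10⁻⁹⁷

Ksp = 2.16×10⁻⁹⁷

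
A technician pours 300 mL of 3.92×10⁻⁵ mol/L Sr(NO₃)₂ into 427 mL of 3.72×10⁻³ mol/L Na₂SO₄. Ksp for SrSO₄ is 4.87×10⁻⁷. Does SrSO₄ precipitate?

The combined volume is 727 mL.
[Sr²⁺] = (3.92×10⁻⁵)(300)/727 = 1.62×10⁻⁵ mol/L
[SO₄²⁻] = (3.72×10⁻³)(427)/727 = 2.18×10⁻³ mol/L
Q = [Sr²⁺][SO₄²⁻] = 3.53×10⁻⁸
Q = 3.53×10⁻⁸ < Ksp = 4.87×10⁻⁷, so the solution is unsaturated and no precipitate forms.

No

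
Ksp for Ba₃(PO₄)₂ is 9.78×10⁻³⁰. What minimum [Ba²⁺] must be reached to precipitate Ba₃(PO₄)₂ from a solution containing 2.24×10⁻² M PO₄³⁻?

Precipitation begins when Q = Ksp.
Ba₃(PO₄)₂(s) ⇌ 3 Ba²⁺(aq) + 2 PO₄³⁻(aq)
Ksp = [Ba²⁺]^3[PO₄³⁻]^2 = [Ba²⁺]^3(2.24×10⁻²)^2
[Ba²⁺]^3 = 9.78×10⁻³⁰ / (2.24×10⁻²)^2 = 1.95×10⁻²⁶
[Ba²⁺] = 2.69×10⁻⁹ M

2.69×10⁻⁹ M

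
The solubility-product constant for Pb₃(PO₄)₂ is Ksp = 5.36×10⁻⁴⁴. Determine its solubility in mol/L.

8.69×10⁻¹⁰ M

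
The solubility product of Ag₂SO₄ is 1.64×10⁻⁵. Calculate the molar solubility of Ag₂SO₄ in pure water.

Ag₂SO₄(s) ⇌ 2 Ag⁺(aq) + SO₄²⁻(aq)
If s mol/L of Ag₂SO₄ dissolves, [Ag⁺] = 2s and [SO₄²⁻] = s.
Ksp = [Ag⁺]^2[SO₄²⁻] = (2s)^2 · s = 4s^3
4s^3 = 1.64×10⁻⁵  ⇒  s^3 = 4.10×10⁻⁶
s = 1.60×10⁻² mol L⁻¹

1.60×10⁻² M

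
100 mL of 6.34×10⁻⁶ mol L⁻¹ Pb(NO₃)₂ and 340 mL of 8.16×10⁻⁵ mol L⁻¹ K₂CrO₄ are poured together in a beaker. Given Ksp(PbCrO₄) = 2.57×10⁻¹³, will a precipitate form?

Total volume after mixing = 100 + 340 = 440 mL.
[Pb²⁺] = (6.34×10⁻⁶)(100)/440 = 1.44×10⁻⁶ mol L⁻¹
[CrO₄²⁻] = (8.16×10⁻⁵)(340)/440 = 6.31×10⁻⁵ mol L⁻¹
Q = [Pb²⁺][CrO₄²⁻] = 9.09×10⁻¹¹
Since Q (9.09×10⁻¹¹) exceeds Ksp (2.57×10⁻¹³), PbCrO₄ will precipitate.

Yes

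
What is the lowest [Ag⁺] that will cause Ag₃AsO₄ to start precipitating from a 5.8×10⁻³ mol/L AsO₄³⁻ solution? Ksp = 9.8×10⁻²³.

2.6×10⁻⁷ M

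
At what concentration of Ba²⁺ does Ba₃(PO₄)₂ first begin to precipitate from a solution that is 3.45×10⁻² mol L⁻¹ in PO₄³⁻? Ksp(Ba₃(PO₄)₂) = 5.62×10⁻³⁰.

1.68×10⁻⁹ M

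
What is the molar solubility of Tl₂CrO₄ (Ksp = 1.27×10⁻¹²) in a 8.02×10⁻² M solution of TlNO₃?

Tl₂CrO₄(s) ⇌ 2 Tl⁺(aq) + CrO₄²⁻(aq)
Let s be the solubility of Tl₂CrO₄ here. The common ion gives [Tl⁺] ≈ 8.02×10⁻² M, and [CrO₄²⁻] = s.
Ksp = [Tl⁺]^2[CrO₄²⁻] = (8.02×10⁻²)^2s
s = 1.27×10⁻¹² / (8.02×10⁻²)^2 = 1.97×10⁻¹⁰
s = 1.97×10⁻¹⁰ M

1.97×10⁻¹⁰ M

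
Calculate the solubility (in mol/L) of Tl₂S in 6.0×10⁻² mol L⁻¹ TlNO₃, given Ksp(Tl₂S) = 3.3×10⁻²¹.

Tl₂S(s) ⇌ 2 Tl⁺(aq) + S²⁻(aq)
Tl⁺ is already present at 6.0×10⁻² mol L⁻¹. If s mol/L of Tl₂S dissolves, [S²⁻] = s while [Tl⁺] ≈ 6.0×10⁻² mol L⁻¹.
Ksp = [Tl⁺]^2[S²⁻] = (6.0×10⁻²)^2s
s = 3.3×10⁻²¹ / (6.0×10⁻²)^2 = 9.2×10⁻¹⁹
s = 9.2×10⁻¹⁹ mol L⁻¹

9.2×10⁻¹⁹ M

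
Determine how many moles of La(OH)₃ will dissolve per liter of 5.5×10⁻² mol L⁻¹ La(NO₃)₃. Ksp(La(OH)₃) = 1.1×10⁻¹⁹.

4.2×10⁻⁷ M

La(OH)₃(s) ⇌ La³⁺(aq) + 3 OH⁻(aq)
La³⁺ is already present at 5.5×10⁻² mol L⁻¹. If s mol/L of La(OH)₃ dissolves, [OH⁻] = 3s while [La³⁺] ≈ 5.5×10⁻² mol L⁻¹.
Ksp = [La³⁺][OH⁻]^3 = (5.5×10⁻²)(3s)^3
(3s)^3 = 1.1×10⁻¹⁹ / (5.5×10⁻²) = 2.0×10⁻¹⁸
s = 4.2×10⁻⁷ mol L⁻¹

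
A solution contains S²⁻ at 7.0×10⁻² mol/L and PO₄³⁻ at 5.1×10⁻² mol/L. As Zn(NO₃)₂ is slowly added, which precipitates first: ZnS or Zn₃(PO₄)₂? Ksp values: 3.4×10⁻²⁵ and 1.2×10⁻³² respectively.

The threshold for precipitation is Q = Ksp.
For ZnS: [Zn²⁺] = (Ksp/[S²⁻]) = 4.9×10⁻²⁴ mol/L
For Zn₃(PO₄)₂: [Zn²⁺] = (Ksp/[PO₄³⁻]^2)^(1/3) = 1.7×10⁻¹⁰ mol/L
ZnS requires the lower [Zn²⁺], so it precipitates first.

ZnS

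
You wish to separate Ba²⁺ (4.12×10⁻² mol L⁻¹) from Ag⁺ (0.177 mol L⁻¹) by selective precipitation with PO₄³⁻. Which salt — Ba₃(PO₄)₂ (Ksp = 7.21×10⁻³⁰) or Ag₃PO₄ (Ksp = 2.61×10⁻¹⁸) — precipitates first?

Ag₃PO₄

Precipitation of each salt begins when its ion product equals Ksp.
For Ba₃(PO₄)₂: [PO₄³⁻] = (Ksp/[Ba²⁺]^3)^(1/2) = 3.21×10⁻¹³ mol L⁻¹
For Ag₃PO₄: [PO₄³⁻] = (Ksp/[Ag⁺]^3) = 4.71×10⁻¹⁶ mol L⁻¹
Since Ag₃PO₄ needs less PO₄³⁻ to reach saturation, it precipitates first.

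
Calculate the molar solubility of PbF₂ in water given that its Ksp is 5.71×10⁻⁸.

PbF₂(s) ⇌ Pb²⁺(aq) + 2 F⁻(aq)
For each mole of PbF₂ that dissolves per liter, [Pb²⁺] = s and [F⁻] = 2s; let s denote this solubility.
Ksp = [Pb²⁺][F⁻]^2 = s · (2s)^2 = 4s^3
4s^3 = 5.71×10⁻⁸  ⇒  s^3 = 1.43×10⁻⁸
Taking the 3rd root, s = 2.43×10⁻³ mol L⁻¹.

2.43×10⁻³ M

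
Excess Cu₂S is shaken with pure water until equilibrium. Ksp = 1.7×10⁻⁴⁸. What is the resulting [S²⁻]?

7.5×10⁻¹⁷ M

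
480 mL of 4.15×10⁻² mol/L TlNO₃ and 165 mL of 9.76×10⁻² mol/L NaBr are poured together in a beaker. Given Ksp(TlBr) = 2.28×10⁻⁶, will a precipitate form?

The combined volume is 645 mL.
[Tl⁺] = (4.15×10⁻²)(480)/645 = 3.09×10⁻² mol/L
[Br⁻] = (9.76×10⁻²)(165)/645 = 2.50×10⁻² mol/L
Q = [Tl⁺][Br⁻] = 7.71×10⁻⁴
Q = 7.71×10⁻⁴ > Ksp = 2.28×10⁻⁶, so the solution is supersaturated and TlBr precipitates.

Yes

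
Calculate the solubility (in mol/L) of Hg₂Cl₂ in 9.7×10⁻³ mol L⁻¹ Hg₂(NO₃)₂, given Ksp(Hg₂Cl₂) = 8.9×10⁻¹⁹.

4.8×10⁻⁹ M

Hg₂Cl₂(s) ⇌ Hg₂²⁺(aq) + 2 Cl⁻(aq)
Hg₂²⁺ is already present at 9.7×10⁻³ mol L⁻¹. If s mol/L of Hg₂Cl₂ dissolves, [Cl⁻] = 2s while [Hg₂²⁺] ≈ 9.7×10⁻³ mol L⁻¹.
Ksp = [Hg₂²⁺][Cl⁻]^2 = (9.7×10⁻³)(2s)^2
(2s)^2 = 8.9×10⁻¹⁹ / (9.7×10⁻³) = 9.2×10⁻¹⁷
s = 4.8×10⁻⁹ mol L⁻¹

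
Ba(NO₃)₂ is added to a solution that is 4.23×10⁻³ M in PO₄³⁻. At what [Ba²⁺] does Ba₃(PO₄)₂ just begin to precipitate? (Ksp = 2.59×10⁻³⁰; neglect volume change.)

A salt starts to precipitate once the ion product Q reaches its Ksp.
Ba₃(PO₄)₂(s) ⇌ 3 Ba²⁺(aq) + 2 PO₄³⁻(aq)
Ksp = [Ba²⁺]^3[PO₄³⁻]^2 = [Ba²⁺]^3(4.23×10⁻³)^2
[Ba²⁺]^3 = 2.59×10⁻³⁰ / (4.23×10⁻³)^2 = 1.45×10⁻²⁵
[Ba²⁺] = 5.25×10⁻⁹ M

5.25×10⁻⁹ M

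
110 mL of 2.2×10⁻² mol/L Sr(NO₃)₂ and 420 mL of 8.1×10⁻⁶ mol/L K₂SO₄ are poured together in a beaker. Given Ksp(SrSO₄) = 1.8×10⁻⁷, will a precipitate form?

No

The combined volume is 530 mL.
[Sr²⁺] = (2.2×10⁻²)(110)/530 = 4.6×10⁻³ mol/L
[SO₄²⁻] = (8.1×10⁻⁶)(420)/530 = 6.4×10⁻⁶ mol/L
Q = [Sr²⁺][SO₄²⁻] = 2.9×10⁻⁸
Q < Ksp (2.9×10⁻⁸ vs 1.8×10⁻⁷); the solution remains unsaturated and no precipitate forms.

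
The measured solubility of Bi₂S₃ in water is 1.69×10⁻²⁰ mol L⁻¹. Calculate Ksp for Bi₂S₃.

Bi₂S₃(s) ⇌ 2 Bi³⁺(aq) + 3 S²⁻(aq)
If s mol/L of Bi₂S₃ dissolves, [Bi³⁺] = 2s and [S²⁻] = 3s.
Ksp = [Bi³⁺]^2[S²⁻]^3 = (2s)^2 · (3s)^3 = 108s^5
Ksp = 108 × (1.69×10⁻²⁰)^5 = 1.49×10⁻⁹⁷

Ksp = 1.49×10⁻⁹⁷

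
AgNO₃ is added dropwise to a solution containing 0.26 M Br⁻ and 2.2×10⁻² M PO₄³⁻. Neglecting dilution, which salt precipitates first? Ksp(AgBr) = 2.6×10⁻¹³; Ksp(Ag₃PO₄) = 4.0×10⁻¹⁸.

A salt starts to precipitate once the ion product Q reaches its Ksp.
For AgBr: [Ag⁺] = (Ksp/[Br⁻]) = 1.0×10⁻¹² M
For Ag₃PO₄: [Ag⁺] = (Ksp/[PO₄³⁻])^(1/3) = 5.7×10⁻⁶ M
AgBr requires the lower [Ag⁺], so it precipitates first.

AgBr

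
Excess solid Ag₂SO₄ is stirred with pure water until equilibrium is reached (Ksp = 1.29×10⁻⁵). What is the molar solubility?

Ag₂SO₄(s) ⇌ 2 Ag⁺(aq) + SO₄²⁻(aq)
For each mole of Ag₂SO₄ that dissolves per liter, [Ag⁺] = 2s and [SO₄²⁻] = s; let s denote this solubility.
Ksp = [Ag⁺]^2[SO₄²⁻] = (2s)^2 · s = 4s^3
4s^3 = 1.29×10⁻⁵  ⇒  s^3 = 3.23×10⁻⁶
s = (3.23×10⁻⁶)^(1/3) = 1.48×10⁻² mol/L

1.48×10⁻² M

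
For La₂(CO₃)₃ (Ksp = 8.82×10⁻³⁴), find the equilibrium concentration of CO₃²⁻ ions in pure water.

La₂(CO₃)₃(s) ⇌ 2 La³⁺(aq) + 3 CO₃²⁻(aq)
Let s be the molar solubility. Then [La³⁺] = 2s and [CO₃²⁻] = 3s.
Ksp = [La³⁺]^2[CO₃²⁻]^3 = (2s)^2 · (3s)^3 = 108s^5 = 8.82×10⁻³⁴
s = 9.60×10⁻⁸ M
[CO₃²⁻] = 3s = 2.88×10⁻⁷ M

2.88×10⁻⁷ M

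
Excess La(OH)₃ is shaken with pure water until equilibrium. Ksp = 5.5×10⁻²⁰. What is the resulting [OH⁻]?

La(OH)₃(s) ⇌ La³⁺(aq) + 3 OH⁻(aq)
Call the molar solubility s, so that [La³⁺] = s and [OH⁻] = 3s.
Ksp = [La³⁺][OH⁻]^3 = s · (3s)^3 = 27s^4 = 5.5×10⁻²⁰
s = 6.7×10⁻⁶ mol/L
[OH⁻] = 3s = 2.0×10⁻⁵ mol/L

2.0×10⁻⁵ M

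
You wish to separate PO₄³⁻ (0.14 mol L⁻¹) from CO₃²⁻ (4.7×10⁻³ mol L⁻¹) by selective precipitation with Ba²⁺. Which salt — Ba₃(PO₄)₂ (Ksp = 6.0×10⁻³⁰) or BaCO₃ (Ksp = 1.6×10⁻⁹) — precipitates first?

Ba₃(PO₄)₂

The threshold for precipitation is Q = Ksp.
For Ba₃(PO₄)₂: [Ba²⁺] = (Ksp/[PO₄³⁻]^2)^(1/3) = 6.7×10⁻¹⁰ mol L⁻¹
For BaCO₃: [Ba²⁺] = (Ksp/[CO₃²⁻]) = 3.4×10⁻⁷ mol L⁻¹
Ba₃(PO₄)₂ requires the lower [Ba²⁺], so it precipitates first.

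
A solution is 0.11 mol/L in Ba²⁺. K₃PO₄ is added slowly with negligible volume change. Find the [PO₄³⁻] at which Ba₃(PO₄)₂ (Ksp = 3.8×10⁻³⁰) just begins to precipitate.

Each salt precipitates once Q = Ksp for that salt.
Ba₃(PO₄)₂(s) ⇌ 3 Ba²⁺(aq) + 2 PO₄³⁻(aq)
Ksp = [Ba²⁺]^3[PO₄³⁻]^2 = [PO₄³⁻]^2(0.11)^3
[PO₄³⁻]^2 = 3.8×10⁻³⁰ / (0.11)^3 = 2.9×10⁻²⁷
[PO₄³⁻] = 5.3×10⁻¹⁴ mol/L

5.3×10⁻¹⁴ M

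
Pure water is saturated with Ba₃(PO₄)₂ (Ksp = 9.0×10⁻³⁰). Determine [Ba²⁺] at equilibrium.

1.8×10⁻⁶ M

Ba₃(PO₄)₂(s) ⇌ 3 Ba²⁺(aq) + 2 PO₄³⁻(aq)
For each mole of Ba₃(PO₄)₂ that dissolves per liter, [Ba²⁺] = 3s and [PO₄³⁻] = 2s; let s denote this solubility.
Ksp = [Ba²⁺]^3[PO₄³⁻]^2 = (3s)^3 · (2s)^2 = 108s^5 = 9.0×10⁻³⁰
s = 6.1×10⁻⁷ mol L⁻¹
[Ba²⁺] = 3s = 1.8×10⁻⁶ mol L⁻¹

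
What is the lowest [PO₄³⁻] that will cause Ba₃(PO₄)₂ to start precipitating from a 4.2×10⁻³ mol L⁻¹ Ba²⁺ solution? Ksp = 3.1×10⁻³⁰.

The threshold for precipitation is Q = Ksp.
Ba₃(PO₄)₂(s) ⇌ 3 Ba²⁺(aq) + 2 PO₄³⁻(aq)
Ksp = [Ba²⁺]^3[PO₄³⁻]^2 = [PO₄³⁻]^2(4.2×10⁻³)^3
[PO₄³⁻]^2 = 3.1×10⁻³⁰ / (4.2×10⁻³)^3 = 4.2×10⁻²³
[PO₄³⁻] = 6.5×10⁻¹² mol L⁻¹

6.5×10⁻¹² M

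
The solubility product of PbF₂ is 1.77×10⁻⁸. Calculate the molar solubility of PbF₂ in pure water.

1.64×10⁻³ M

PbF₂(s) ⇌ Pb²⁺(aq) + 2 F⁻(aq)
With molar solubility s: [Pb²⁺] = s, [F⁻] = 2s.
Ksp = [Pb²⁺][F⁻]^2 = s · (2s)^2 = 4s^3
4s^3 = 1.77×10⁻⁸  ⇒  s^3 = 4.43×10⁻⁹
s = 1.64×10⁻³ mol L⁻¹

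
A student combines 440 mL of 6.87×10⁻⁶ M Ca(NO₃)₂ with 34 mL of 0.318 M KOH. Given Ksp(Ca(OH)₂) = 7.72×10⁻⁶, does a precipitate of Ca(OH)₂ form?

The combined volume is 474 mL.
[Ca²⁺] = (6.87×10⁻⁶)(440)/474 = 6.38×10⁻⁶ M
[OH⁻] = (0.318)(34)/474 = 2.28×10⁻² M
Q = [Ca²⁺][OH⁻]^2 = 3.32×10⁻⁹
Q < Ksp (3.32×10⁻⁹ vs 7.72×10⁻⁶); the solution remains unsaturated and no precipitate forms.

No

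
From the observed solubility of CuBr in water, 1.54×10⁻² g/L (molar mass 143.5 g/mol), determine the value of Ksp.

Ksp = 1.15×10⁻⁸

s = (1.54×10⁻² g L⁻¹)/(143.5 g mol⁻¹) = 1.0732×10⁻⁴ M
CuBr(s) ⇌ Cu⁺(aq) + Br⁻(aq)
If s mol/L of CuBr dissolves, [Cu⁺] = s and [Br⁻] = s.
Ksp = [Cu⁺][Br⁻] = s · s = s^2
Ksp = (1.0732×10⁻⁴)^2 = 1.15×10⁻⁸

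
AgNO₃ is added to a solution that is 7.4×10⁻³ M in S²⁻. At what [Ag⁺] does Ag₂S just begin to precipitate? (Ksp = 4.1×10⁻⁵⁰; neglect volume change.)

2.4×10⁻²⁴ M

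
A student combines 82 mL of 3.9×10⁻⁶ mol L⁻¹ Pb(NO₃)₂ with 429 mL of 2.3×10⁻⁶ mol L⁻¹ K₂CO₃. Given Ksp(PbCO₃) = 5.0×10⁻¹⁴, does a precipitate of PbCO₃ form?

Yes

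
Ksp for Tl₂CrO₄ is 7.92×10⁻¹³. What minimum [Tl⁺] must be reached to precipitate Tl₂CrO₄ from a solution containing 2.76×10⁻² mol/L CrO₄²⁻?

Precipitation begins when Q = Ksp.
Tl₂CrO₄(s) ⇌ 2 Tl⁺(aq) + CrO₄²⁻(aq)
Ksp = [Tl⁺]^2[CrO₄²⁻] = [Tl⁺]^2(2.76×10⁻²)
[Tl⁺]^2 = 7.92×10⁻¹³ / (2.76×10⁻²) = 2.87×10⁻¹¹
[Tl⁺] = 5.36×10⁻⁶ mol/L

5.36×10⁻⁶ M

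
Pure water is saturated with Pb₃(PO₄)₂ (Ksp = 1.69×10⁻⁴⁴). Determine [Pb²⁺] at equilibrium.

2.07×10⁻⁹ M

Pb₃(PO₄)₂(s) ⇌ 3 Pb²⁺(aq) + 2 PO₄³⁻(aq)
If s mol/L of Pb₃(PO₄)₂ dissolves, [Pb²⁺] = 3s and [PO₄³⁻] = 2s.
Ksp = [Pb²⁺]^3[PO₄³⁻]^2 = (3s)^3 · (2s)^2 = 108s^5 = 1.69×10⁻⁴⁴
s = 6.90×10⁻¹⁰ M
[Pb²⁺] = 3s = 2.07×10⁻⁹ M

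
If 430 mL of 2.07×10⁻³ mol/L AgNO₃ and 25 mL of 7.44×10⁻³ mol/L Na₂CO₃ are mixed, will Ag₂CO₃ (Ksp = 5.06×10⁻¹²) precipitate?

Total volume after mixing = 430 + 25 = 455 mL.
[Ag⁺] = (2.07×10⁻³)(430)/455 = 1.96×10⁻³ mol/L
[CO₃²⁻] = (7.44×10⁻³)(25)/455 = 4.09×10⁻⁴ mol/L
Q = [Ag⁺]^2[CO₃²⁻] = 1.56×10⁻⁹
Because Q > Ksp (1.56×10⁻⁹ vs 5.06×10⁻¹²), a precipitate of Ag₂CO₃ forms.

Yes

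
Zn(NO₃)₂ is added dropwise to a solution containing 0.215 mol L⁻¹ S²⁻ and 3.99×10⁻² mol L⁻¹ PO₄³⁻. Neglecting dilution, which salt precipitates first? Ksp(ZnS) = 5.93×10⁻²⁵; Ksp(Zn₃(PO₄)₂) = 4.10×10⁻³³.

ZnS

Each salt precipitates once Q = Ksp for that salt.
For ZnS: [Zn²⁺] = (Ksp/[S²⁻]) = 2.76×10⁻²⁴ mol L⁻¹
For Zn₃(PO₄)₂: [Zn²⁺] = (Ksp/[PO₄³⁻]^2)^(1/3) = 1.37×10⁻¹⁰ mol L⁻¹
ZnS requires the lower [Zn²⁺], so it precipitates first.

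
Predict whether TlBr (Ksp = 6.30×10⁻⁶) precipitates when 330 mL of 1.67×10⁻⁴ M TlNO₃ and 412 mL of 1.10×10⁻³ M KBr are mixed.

No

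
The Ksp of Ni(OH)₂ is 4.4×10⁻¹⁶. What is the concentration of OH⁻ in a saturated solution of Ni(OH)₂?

9.6×10⁻⁶ M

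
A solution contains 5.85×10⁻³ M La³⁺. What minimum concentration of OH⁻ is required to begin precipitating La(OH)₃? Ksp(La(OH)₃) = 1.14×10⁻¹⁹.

2.69×10⁻⁶ M

Each salt precipitates once Q = Ksp for that salt.
La(OH)₃(s) ⇌ La³⁺(aq) + 3 OH⁻(aq)
Ksp = [La³⁺][OH⁻]^3 = [OH⁻]^3(5.85×10⁻³)
[OH⁻]^3 = 1.14×10⁻¹⁹ / (5.85×10⁻³) = 1.95×10⁻¹⁷
[OH⁻] = 2.69×10⁻⁶ M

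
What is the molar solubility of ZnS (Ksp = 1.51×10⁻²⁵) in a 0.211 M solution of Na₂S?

7.16×10⁻²⁵ M

ZnS(s) ⇌ Zn²⁺(aq) + S²⁻(aq)
Let s be the solubility of ZnS here. The common ion gives [S²⁻] ≈ 0.211 M, and [Zn²⁺] = s.
Ksp = [Zn²⁺][S²⁻] = s(0.211)
s = 1.51×10⁻²⁵ / (0.211) = 7.16×10⁻²⁵
s = 7.16×10⁻²⁵ M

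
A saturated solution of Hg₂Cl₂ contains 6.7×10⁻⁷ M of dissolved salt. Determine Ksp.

Hg₂Cl₂(s) ⇌ Hg₂²⁺(aq) + 2 Cl⁻(aq)
Call the molar solubility s, so that [Hg₂²⁺] = s and [Cl⁻] = 2s.
Ksp = [Hg₂²⁺][Cl⁻]^2 = s · (2s)^2 = 4s^3
Ksp = 4 × (6.7×10⁻⁷)^3 = 1.2×10⁻¹⁸

Ksp = 1.2×10⁻¹⁸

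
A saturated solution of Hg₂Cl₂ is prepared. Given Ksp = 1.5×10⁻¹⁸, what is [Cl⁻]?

Hg₂Cl₂(s) ⇌ Hg₂²⁺(aq) + 2 Cl⁻(aq)
With molar solubility s: [Hg₂²⁺] = s, [Cl⁻] = 2s.
Ksp = [Hg₂²⁺][Cl⁻]^2 = s · (2s)^2 = 4s^3 = 1.5×10⁻¹⁸
s = 7.2×10⁻⁷ M
[Cl⁻] = 2s = 1.4×10⁻⁶ M

1.4×10⁻⁶ M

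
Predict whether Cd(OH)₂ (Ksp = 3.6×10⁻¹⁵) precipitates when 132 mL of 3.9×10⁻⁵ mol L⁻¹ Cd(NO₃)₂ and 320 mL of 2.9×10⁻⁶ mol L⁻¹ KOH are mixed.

Total volume after mixing = 132 + 320 = 452 mL.
[Cd²⁺] = (3.9×10⁻⁵)(132)/452 = 1.1×10⁻⁵ mol L⁻¹
[OH⁻] = (2.9×10⁻⁶)(320)/452 = 2.1×10⁻⁶ mol L⁻¹
Q = [Cd²⁺][OH⁻]^2 = 4.8×10⁻¹⁷
Since Q (4.8×10⁻¹⁷) is less than Ksp (3.6×10⁻¹⁵), no Cd(OH)₂ precipitates.

No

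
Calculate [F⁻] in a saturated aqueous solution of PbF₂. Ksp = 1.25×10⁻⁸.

2.92×10⁻³ M

PbF₂(s) ⇌ Pb²⁺(aq) + 2 F⁻(aq)
For each mole of PbF₂ that dissolves per liter, [Pb²⁺] = s and [F⁻] = 2s; let s denote this solubility.
Ksp = [Pb²⁺][F⁻]^2 = s · (2s)^2 = 4s^3 = 1.25×10⁻⁸
s = 1.46×10⁻³ mol L⁻¹
[F⁻] = 2s = 2.92×10⁻³ mol L⁻¹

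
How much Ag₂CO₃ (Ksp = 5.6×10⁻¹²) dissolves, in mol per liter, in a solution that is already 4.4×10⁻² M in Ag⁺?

2.9×10⁻⁹ M

Ag₂CO₃(s) ⇌ 2 Ag⁺(aq) + CO₃²⁻(aq)
Let s be the solubility of Ag₂CO₃ here. The common ion gives [Ag⁺] ≈ 4.4×10⁻² M, and [CO₃²⁻] = s.
Ksp = [Ag⁺]^2[CO₃²⁻] = (4.4×10⁻²)^2s
s = 5.6×10⁻¹² / (4.4×10⁻²)^2 = 2.9×10⁻⁹
s = 2.9×10⁻⁹ M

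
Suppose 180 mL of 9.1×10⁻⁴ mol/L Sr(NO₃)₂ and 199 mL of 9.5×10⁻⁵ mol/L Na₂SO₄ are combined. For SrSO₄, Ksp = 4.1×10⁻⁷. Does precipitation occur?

No

Total volume after mixing = 180 + 199 = 379 mL.
[Sr²⁺] = (9.1×10⁻⁴)(180)/379 = 4.3×10⁻⁴ mol/L
[SO₄²⁻] = (9.5×10⁻⁵)(199)/379 = 5.0×10⁻⁵ mol/L
Q = [Sr²⁺][SO₄²⁻] = 2.2×10⁻⁸
Q = 2.2×10⁻⁸ < Ksp = 4.1×10⁻⁷, so the solution is unsaturated and no precipitate forms.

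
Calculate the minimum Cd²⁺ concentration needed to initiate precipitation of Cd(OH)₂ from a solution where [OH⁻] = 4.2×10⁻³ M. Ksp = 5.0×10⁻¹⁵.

Precipitation begins when Q = Ksp.
Cd(OH)₂(s) ⇌ Cd²⁺(aq) + 2 OH⁻(aq)
Ksp = [Cd²⁺][OH⁻]^2 = [Cd²⁺](4.2×10⁻³)^2
[Cd²⁺] = 5.0×10⁻¹⁵ / (4.2×10⁻³)^2 = 2.8×10⁻¹⁰
[Cd²⁺] = 2.8×10⁻¹⁰ M

2.8×10⁻¹⁰ M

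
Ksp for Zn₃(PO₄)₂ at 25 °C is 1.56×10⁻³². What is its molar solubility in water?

1.71×10⁻⁷ M

Zn₃(PO₄)₂(s) ⇌ 3 Zn²⁺(aq) + 2 PO₄³⁻(aq)
With molar solubility s: [Zn²⁺] = 3s, [PO₄³⁻] = 2s.
Ksp = [Zn²⁺]^3[PO₄³⁻]^2 = (3s)^3 · (2s)^2 = 108s^5
108s^5 = 1.56×10⁻³²  ⇒  s^5 = 1.44×10⁻³⁴
s = 1.71×10⁻⁷ mol/L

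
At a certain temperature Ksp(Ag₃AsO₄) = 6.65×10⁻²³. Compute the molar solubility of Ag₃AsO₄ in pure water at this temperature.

Ag₃AsO₄(s) ⇌ 3 Ag⁺(aq) + AsO₄³⁻(aq)
Let s be the molar solubility. Then [Ag⁺] = 3s and [AsO₄³⁻] = s.
Ksp = [Ag⁺]^3[AsO₄³⁻] = (3s)^3 · s = 27s^4
27s^4 = 6.65×10⁻²³  ⇒  s^4 = 2.46×10⁻²⁴
s = 1.25×10⁻⁶ M

1.25×10⁻⁶ M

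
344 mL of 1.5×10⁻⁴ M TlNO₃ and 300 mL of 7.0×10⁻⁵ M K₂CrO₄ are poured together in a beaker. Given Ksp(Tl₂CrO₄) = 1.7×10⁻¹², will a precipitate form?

No

Total volume after mixing = 344 + 300 = 644 mL.
[Tl⁺] = (1.5×10⁻⁴)(344)/644 = 8.0×10⁻⁵ M
[CrO₄²⁻] = (7.0×10⁻⁵)(300)/644 = 3.3×10⁻⁵ M
Q = [Tl⁺]^2[CrO₄²⁻] = 2.1×10⁻¹³
Q = 2.1×10⁻¹³ < Ksp = 1.7×10⁻¹², so the solution is unsaturated and no precipitate forms.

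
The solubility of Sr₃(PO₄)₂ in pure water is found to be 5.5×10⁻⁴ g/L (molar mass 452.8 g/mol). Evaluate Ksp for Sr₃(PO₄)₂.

s = (5.5×10⁻⁴ g L⁻¹)/(452.8 g mol⁻¹) = 1.215×10⁻⁶ M
Sr₃(PO₄)₂(s) ⇌ 3 Sr²⁺(aq) + 2 PO₄³⁻(aq)
Let s be the molar solubility. Then [Sr²⁺] = 3s and [PO₄³⁻] = 2s.
Ksp = [Sr²⁺]^3[PO₄³⁻]^2 = (3s)^3 · (2s)^2 = 108s^5
Ksp = 108 × (1.215×10⁻⁶)^5 = 2.9×10⁻²⁸

Ksp = 2.9×10⁻²⁸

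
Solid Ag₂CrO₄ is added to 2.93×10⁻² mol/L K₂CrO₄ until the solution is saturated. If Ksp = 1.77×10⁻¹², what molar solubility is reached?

Ag₂CrO₄(s) ⇌ 2 Ag⁺(aq) + CrO₄²⁻(aq)
CrO₄²⁻ is already present at 2.93×10⁻² mol/L. If s mol/L of Ag₂CrO₄ dissolves, [Ag⁺] = 2s while [CrO₄²⁻] ≈ 2.93×10⁻² mol/L.
Ksp = [Ag⁺]^2[CrO₄²⁻] = (2s)^2(2.93×10⁻²)
(2s)^2 = 1.77×10⁻¹² / (2.93×10⁻²) = 6.04×10⁻¹¹
s = 3.89×10⁻⁶ mol/L

3.89×10⁻⁶ M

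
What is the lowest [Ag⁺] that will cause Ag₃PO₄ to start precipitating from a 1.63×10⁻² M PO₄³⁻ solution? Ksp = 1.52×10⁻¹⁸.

The threshold for precipitation is Q = Ksp.
Ag₃PO₄(s) ⇌ 3 Ag⁺(aq) + PO₄³⁻(aq)
Ksp = [Ag⁺]^3[PO₄³⁻] = [Ag⁺]^3(1.63×10⁻²)
[Ag⁺]^3 = 1.52×10⁻¹⁸ / (1.63×10⁻²) = 9.33×10⁻¹⁷
[Ag⁺] = 4.53×10⁻⁶ M

4.53×10⁻⁶ M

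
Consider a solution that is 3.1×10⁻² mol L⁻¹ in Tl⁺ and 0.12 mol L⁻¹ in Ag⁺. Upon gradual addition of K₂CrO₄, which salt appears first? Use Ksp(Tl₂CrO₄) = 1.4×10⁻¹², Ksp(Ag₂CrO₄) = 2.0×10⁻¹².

Ag₂CrO₄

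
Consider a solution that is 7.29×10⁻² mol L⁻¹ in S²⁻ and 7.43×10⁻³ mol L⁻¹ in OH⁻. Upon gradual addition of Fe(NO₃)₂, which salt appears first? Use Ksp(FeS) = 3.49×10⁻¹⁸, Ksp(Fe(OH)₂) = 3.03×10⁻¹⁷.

Precipitation begins when Q = Ksp.
For FeS: [Fe²⁺] = (Ksp/[S²⁻]) = 4.79×10⁻¹⁷ mol L⁻¹
For Fe(OH)₂: [Fe²⁺] = (Ksp/[OH⁻]^2) = 5.49×10⁻¹³ mol L⁻¹
Since FeS needs less Fe²⁺ to reach saturation, it precipitates first.

FeS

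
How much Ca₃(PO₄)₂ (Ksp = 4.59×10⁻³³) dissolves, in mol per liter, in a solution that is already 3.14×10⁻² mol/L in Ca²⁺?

Ca₃(PO₄)₂(s) ⇌ 3 Ca²⁺(aq) + 2 PO₄³⁻(aq)
With Ca²⁺ already at 3.14×10⁻² mol/L and s small, take [Ca²⁺] ≈ 3.14×10⁻² mol/L and [PO₄³⁻] = 2s.
Ksp = [Ca²⁺]^3[PO₄³⁻]^2 = (3.14×10⁻²)^3(2s)^2
(2s)^2 = 4.59×10⁻³³ / (3.14×10⁻²)^3 = 1.48×10⁻²⁸
s = 6.09×10⁻¹⁵ mol/L

6.09×10⁻¹⁵ M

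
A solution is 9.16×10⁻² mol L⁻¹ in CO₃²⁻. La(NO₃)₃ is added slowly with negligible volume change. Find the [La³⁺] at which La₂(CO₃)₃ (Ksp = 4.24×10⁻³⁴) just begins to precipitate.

7.43×10⁻¹⁶ M

The threshold for precipitation is Q = Ksp.
La₂(CO₃)₃(s) ⇌ 2 La³⁺(aq) + 3 CO₃²⁻(aq)
Ksp = [La³⁺]^2[CO₃²⁻]^3 = [La³⁺]^2(9.16×10⁻²)^3
[La³⁺]^2 = 4.24×10⁻³⁴ / (9.16×10⁻²)^3 = 5.52×10⁻³¹
[La³⁺] = 7.43×10⁻¹⁶ mol L⁻¹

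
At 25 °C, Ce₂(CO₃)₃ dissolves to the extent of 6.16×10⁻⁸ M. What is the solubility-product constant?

Ksp = 9.58×10⁻³⁵

Ce₂(CO₃)₃(s) ⇌ 2 Ce³⁺(aq) + 3 CO₃²⁻(aq)
If s mol/L of Ce₂(CO₃)₃ dissolves, [Ce³⁺] = 2s and [CO₃²⁻] = 3s.
Ksp = [Ce³⁺]^2[CO₃²⁻]^3 = (2s)^2 · (3s)^3 = 108s^5
Ksp = 108 × (6.16×10⁻⁸)^5 = 9.58×10⁻³⁵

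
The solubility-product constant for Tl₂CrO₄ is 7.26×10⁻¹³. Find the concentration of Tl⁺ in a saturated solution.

1.13×10⁻⁴ M

Tl₂CrO₄(s) ⇌ 2 Tl⁺(aq) + CrO₄²⁻(aq)
For each mole of Tl₂CrO₄ that dissolves per liter, [Tl⁺] = 2s and [CrO₄²⁻] = s; let s denote this solubility.
Ksp = [Tl⁺]^2[CrO₄²⁻] = (2s)^2 · s = 4s^3 = 7.26×10⁻¹³
s = 5.66×10⁻⁵ mol L⁻¹
[Tl⁺] = 2s = 1.13×10⁻⁴ mol L⁻¹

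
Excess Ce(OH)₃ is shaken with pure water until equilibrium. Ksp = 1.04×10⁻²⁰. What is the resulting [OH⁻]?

Ce(OH)₃(s) ⇌ Ce³⁺(aq) + 3 OH⁻(aq)
For each mole of Ce(OH)₃ that dissolves per liter, [Ce³⁺] = s and [OH⁻] = 3s; let s denote this solubility.
Ksp = [Ce³⁺][OH⁻]^3 = s · (3s)^3 = 27s^4 = 1.04×10⁻²⁰
s = 4.43×10⁻⁶ mol L⁻¹
[OH⁻] = 3s = 1.33×10⁻⁵ mol L⁻¹

1.33×10⁻⁵ M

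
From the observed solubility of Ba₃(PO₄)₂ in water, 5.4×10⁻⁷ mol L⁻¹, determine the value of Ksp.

Ksp = 5.0×10⁻³⁰

Ba₃(PO₄)₂(s) ⇌ 3 Ba²⁺(aq) + 2 PO₄³⁻(aq)
With molar solubility s: [Ba²⁺] = 3s, [PO₄³⁻] = 2s.
Ksp = [Ba²⁺]^3[PO₄³⁻]^2 = (3s)^3 · (2s)^2 = 108s^5
Ksp = 108 × (5.4×10⁻⁷)^5 = 5.0×10⁻³⁰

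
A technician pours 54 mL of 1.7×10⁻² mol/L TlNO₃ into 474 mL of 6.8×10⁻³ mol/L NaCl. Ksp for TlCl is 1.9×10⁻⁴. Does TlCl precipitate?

No

Total volume after mixing = 54 + 474 = 528 mL.
[Tl⁺] = (1.7×10⁻²)(54)/528 = 1.7×10⁻³ mol/L
[Cl⁻] = (6.8×10⁻³)(474)/528 = 6.1×10⁻³ mol/L
Q = [Tl⁺][Cl⁻] = 1.1×10⁻⁵
Q < Ksp (1.1×10⁻⁵ vs 1.9×10⁻⁴); the solution remains unsaturated and no precipitate forms.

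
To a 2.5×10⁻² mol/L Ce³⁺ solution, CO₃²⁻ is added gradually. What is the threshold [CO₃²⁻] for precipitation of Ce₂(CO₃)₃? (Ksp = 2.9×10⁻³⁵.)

3.6×10⁻¹¹ M

Each salt precipitates once Q = Ksp for that salt.
Ce₂(CO₃)₃(s) ⇌ 2 Ce³⁺(aq) + 3 CO₃²⁻(aq)
Ksp = [Ce³⁺]^2[CO₃²⁻]^3 = [CO₃²⁻]^3(2.5×10⁻²)^2
[CO₃²⁻]^3 = 2.9×10⁻³⁵ / (2.5×10⁻²)^2 = 4.6×10⁻³²
[CO₃²⁻] = 3.6×10⁻¹¹ mol/L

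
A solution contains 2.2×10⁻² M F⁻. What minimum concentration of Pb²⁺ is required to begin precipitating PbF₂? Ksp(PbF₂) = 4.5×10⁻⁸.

Precipitation begins when Q = Ksp.
PbF₂(s) ⇌ Pb²⁺(aq) + 2 F⁻(aq)
Ksp = [Pb²⁺][F⁻]^2 = [Pb²⁺](2.2×10⁻²)^2
[Pb²⁺] = 4.5×10⁻⁸ / (2.2×10⁻²)^2 = 9.3×10⁻⁵
[Pb²⁺] = 9.3×10⁻⁵ M

9.3×10⁻⁵ M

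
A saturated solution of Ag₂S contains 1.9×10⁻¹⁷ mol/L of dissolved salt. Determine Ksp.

Ksp = 2.7×10⁻⁵⁰

Ag₂S(s) ⇌ 2 Ag⁺(aq) + S²⁻(aq)
If s mol/L of Ag₂S dissolves, [Ag⁺] = 2s and [S²⁻] = s.
Ksp = [Ag⁺]^2[S²⁻] = (2s)^2 · s = 4s^3
Ksp = 4 × (1.9×10⁻¹⁷)^3 = 2.7×10⁻⁵⁰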